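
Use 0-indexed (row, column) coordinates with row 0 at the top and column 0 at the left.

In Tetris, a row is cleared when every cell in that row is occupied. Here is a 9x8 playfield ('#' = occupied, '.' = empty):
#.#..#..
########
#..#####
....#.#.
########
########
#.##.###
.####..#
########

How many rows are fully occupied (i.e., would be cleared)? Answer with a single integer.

Answer: 4

Derivation:
Check each row:
  row 0: 5 empty cells -> not full
  row 1: 0 empty cells -> FULL (clear)
  row 2: 2 empty cells -> not full
  row 3: 6 empty cells -> not full
  row 4: 0 empty cells -> FULL (clear)
  row 5: 0 empty cells -> FULL (clear)
  row 6: 2 empty cells -> not full
  row 7: 3 empty cells -> not full
  row 8: 0 empty cells -> FULL (clear)
Total rows cleared: 4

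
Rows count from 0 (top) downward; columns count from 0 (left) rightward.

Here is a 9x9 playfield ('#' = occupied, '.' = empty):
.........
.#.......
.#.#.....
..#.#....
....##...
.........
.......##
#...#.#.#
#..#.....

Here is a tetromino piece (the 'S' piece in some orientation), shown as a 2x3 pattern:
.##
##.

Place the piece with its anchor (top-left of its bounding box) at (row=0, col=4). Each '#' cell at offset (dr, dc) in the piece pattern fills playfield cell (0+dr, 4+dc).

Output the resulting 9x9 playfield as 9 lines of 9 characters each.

Answer: .....##..
.#..##...
.#.#.....
..#.#....
....##...
.........
.......##
#...#.#.#
#..#.....

Derivation:
Fill (0+0,4+1) = (0,5)
Fill (0+0,4+2) = (0,6)
Fill (0+1,4+0) = (1,4)
Fill (0+1,4+1) = (1,5)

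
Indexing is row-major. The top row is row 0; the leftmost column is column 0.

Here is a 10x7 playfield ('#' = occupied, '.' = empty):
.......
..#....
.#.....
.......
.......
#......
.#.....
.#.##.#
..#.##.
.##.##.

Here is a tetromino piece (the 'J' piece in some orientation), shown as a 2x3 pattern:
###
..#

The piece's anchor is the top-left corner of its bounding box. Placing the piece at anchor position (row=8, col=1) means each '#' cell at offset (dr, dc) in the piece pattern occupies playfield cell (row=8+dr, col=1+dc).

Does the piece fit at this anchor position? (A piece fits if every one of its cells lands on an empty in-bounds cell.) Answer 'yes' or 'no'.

Check each piece cell at anchor (8, 1):
  offset (0,0) -> (8,1): empty -> OK
  offset (0,1) -> (8,2): occupied ('#') -> FAIL
  offset (0,2) -> (8,3): empty -> OK
  offset (1,2) -> (9,3): empty -> OK
All cells valid: no

Answer: no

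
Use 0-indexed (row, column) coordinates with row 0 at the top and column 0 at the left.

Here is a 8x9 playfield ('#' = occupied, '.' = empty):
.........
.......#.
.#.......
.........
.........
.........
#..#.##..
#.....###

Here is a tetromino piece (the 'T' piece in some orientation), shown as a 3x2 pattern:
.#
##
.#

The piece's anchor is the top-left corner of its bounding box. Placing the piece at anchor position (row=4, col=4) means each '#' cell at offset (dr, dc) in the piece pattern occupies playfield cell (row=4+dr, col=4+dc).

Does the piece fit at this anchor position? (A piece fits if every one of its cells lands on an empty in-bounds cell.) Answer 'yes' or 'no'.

Check each piece cell at anchor (4, 4):
  offset (0,1) -> (4,5): empty -> OK
  offset (1,0) -> (5,4): empty -> OK
  offset (1,1) -> (5,5): empty -> OK
  offset (2,1) -> (6,5): occupied ('#') -> FAIL
All cells valid: no

Answer: no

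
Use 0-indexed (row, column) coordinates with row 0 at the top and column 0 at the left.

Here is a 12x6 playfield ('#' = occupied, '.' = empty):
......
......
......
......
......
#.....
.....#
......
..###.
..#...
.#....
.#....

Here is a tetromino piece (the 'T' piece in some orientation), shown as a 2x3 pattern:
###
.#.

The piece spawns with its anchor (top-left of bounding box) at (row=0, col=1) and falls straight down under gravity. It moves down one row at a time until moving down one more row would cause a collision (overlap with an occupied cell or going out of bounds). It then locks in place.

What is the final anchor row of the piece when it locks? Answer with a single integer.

Spawn at (row=0, col=1). Try each row:
  row 0: fits
  row 1: fits
  row 2: fits
  row 3: fits
  row 4: fits
  row 5: fits
  row 6: fits
  row 7: blocked -> lock at row 6

Answer: 6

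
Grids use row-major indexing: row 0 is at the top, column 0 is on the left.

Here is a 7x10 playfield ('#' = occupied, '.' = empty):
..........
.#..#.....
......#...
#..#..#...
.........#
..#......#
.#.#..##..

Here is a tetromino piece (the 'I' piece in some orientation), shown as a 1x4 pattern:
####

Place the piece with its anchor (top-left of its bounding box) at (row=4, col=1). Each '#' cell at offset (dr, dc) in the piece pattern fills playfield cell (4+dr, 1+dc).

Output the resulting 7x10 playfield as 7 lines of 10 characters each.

Fill (4+0,1+0) = (4,1)
Fill (4+0,1+1) = (4,2)
Fill (4+0,1+2) = (4,3)
Fill (4+0,1+3) = (4,4)

Answer: ..........
.#..#.....
......#...
#..#..#...
.####....#
..#......#
.#.#..##..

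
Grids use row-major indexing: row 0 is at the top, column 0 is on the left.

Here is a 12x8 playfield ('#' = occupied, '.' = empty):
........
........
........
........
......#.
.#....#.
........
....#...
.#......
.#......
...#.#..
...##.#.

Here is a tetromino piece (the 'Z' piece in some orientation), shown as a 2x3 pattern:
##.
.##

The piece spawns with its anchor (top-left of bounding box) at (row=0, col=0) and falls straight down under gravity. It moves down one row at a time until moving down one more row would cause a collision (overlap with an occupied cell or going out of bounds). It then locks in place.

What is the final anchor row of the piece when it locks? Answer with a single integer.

Spawn at (row=0, col=0). Try each row:
  row 0: fits
  row 1: fits
  row 2: fits
  row 3: fits
  row 4: blocked -> lock at row 3

Answer: 3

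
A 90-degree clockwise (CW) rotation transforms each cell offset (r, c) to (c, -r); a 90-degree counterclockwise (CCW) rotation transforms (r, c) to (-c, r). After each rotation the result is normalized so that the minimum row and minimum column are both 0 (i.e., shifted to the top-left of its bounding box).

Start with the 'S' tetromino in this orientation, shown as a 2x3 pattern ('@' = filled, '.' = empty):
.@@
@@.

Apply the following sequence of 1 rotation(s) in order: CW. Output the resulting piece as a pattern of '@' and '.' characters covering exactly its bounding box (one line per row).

Answer: @.
@@
.@

Derivation:
Start:
.@@
@@.
After rotation 1 (CW):
@.
@@
.@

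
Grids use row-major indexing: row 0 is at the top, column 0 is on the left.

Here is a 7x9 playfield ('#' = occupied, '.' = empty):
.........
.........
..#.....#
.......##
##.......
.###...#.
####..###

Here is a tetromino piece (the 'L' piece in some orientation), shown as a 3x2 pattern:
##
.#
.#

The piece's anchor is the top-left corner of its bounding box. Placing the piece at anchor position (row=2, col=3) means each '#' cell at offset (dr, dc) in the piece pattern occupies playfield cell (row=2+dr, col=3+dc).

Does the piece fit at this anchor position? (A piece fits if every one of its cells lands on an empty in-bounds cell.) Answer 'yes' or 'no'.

Check each piece cell at anchor (2, 3):
  offset (0,0) -> (2,3): empty -> OK
  offset (0,1) -> (2,4): empty -> OK
  offset (1,1) -> (3,4): empty -> OK
  offset (2,1) -> (4,4): empty -> OK
All cells valid: yes

Answer: yes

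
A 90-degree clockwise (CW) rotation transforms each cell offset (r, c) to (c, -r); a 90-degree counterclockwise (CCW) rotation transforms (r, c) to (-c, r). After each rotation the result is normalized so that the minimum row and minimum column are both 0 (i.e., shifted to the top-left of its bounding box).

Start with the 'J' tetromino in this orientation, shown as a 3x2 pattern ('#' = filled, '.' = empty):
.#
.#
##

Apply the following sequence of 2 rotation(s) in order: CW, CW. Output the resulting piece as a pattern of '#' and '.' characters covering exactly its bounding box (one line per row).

Answer: ##
#.
#.

Derivation:
Start:
.#
.#
##
After rotation 1 (CW):
#..
###
After rotation 2 (CW):
##
#.
#.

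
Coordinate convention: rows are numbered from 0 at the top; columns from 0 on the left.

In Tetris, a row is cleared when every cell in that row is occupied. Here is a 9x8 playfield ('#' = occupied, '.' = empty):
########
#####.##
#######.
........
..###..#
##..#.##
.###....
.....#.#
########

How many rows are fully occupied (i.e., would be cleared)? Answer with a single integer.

Answer: 2

Derivation:
Check each row:
  row 0: 0 empty cells -> FULL (clear)
  row 1: 1 empty cell -> not full
  row 2: 1 empty cell -> not full
  row 3: 8 empty cells -> not full
  row 4: 4 empty cells -> not full
  row 5: 3 empty cells -> not full
  row 6: 5 empty cells -> not full
  row 7: 6 empty cells -> not full
  row 8: 0 empty cells -> FULL (clear)
Total rows cleared: 2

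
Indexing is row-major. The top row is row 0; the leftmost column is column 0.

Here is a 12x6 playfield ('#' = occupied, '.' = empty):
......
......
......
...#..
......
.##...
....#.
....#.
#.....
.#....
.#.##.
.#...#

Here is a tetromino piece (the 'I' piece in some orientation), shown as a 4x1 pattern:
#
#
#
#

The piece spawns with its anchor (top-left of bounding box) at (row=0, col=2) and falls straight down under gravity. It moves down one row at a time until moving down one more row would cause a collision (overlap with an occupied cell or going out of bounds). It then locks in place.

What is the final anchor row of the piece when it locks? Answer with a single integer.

Spawn at (row=0, col=2). Try each row:
  row 0: fits
  row 1: fits
  row 2: blocked -> lock at row 1

Answer: 1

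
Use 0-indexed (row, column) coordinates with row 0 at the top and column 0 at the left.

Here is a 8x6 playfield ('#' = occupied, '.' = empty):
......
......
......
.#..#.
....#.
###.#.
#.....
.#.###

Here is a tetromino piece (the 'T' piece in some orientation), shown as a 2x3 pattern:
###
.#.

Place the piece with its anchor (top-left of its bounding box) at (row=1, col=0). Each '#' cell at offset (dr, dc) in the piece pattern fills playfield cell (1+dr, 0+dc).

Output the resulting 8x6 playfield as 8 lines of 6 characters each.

Fill (1+0,0+0) = (1,0)
Fill (1+0,0+1) = (1,1)
Fill (1+0,0+2) = (1,2)
Fill (1+1,0+1) = (2,1)

Answer: ......
###...
.#....
.#..#.
....#.
###.#.
#.....
.#.###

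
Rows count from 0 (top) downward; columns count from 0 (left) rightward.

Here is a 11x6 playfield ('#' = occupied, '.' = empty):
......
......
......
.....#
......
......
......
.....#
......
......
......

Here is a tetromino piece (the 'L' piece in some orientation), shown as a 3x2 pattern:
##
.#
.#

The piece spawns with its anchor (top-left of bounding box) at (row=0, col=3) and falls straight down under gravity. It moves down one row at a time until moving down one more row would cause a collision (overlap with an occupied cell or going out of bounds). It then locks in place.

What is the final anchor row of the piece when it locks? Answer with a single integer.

Spawn at (row=0, col=3). Try each row:
  row 0: fits
  row 1: fits
  row 2: fits
  row 3: fits
  row 4: fits
  row 5: fits
  row 6: fits
  row 7: fits
  row 8: fits
  row 9: blocked -> lock at row 8

Answer: 8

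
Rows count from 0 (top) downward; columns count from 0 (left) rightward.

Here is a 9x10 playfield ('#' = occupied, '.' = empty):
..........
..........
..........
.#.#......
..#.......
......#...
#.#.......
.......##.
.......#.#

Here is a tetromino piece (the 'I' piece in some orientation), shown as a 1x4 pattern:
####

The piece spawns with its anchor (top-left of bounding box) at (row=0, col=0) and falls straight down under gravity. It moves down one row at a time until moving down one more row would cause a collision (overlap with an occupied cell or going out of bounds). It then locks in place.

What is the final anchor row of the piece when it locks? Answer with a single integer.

Answer: 2

Derivation:
Spawn at (row=0, col=0). Try each row:
  row 0: fits
  row 1: fits
  row 2: fits
  row 3: blocked -> lock at row 2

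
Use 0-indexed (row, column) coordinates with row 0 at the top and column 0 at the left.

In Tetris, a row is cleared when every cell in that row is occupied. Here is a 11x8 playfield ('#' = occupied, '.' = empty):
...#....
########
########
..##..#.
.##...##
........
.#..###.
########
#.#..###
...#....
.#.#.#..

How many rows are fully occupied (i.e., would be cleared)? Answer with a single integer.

Check each row:
  row 0: 7 empty cells -> not full
  row 1: 0 empty cells -> FULL (clear)
  row 2: 0 empty cells -> FULL (clear)
  row 3: 5 empty cells -> not full
  row 4: 4 empty cells -> not full
  row 5: 8 empty cells -> not full
  row 6: 4 empty cells -> not full
  row 7: 0 empty cells -> FULL (clear)
  row 8: 3 empty cells -> not full
  row 9: 7 empty cells -> not full
  row 10: 5 empty cells -> not full
Total rows cleared: 3

Answer: 3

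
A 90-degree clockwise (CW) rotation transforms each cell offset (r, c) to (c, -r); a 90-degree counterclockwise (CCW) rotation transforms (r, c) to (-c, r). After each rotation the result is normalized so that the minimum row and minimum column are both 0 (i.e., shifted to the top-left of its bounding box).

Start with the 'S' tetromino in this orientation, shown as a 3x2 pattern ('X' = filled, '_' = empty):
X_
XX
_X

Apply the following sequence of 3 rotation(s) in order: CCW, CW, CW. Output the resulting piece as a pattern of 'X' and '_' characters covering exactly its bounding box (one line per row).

Answer: _XX
XX_

Derivation:
Start:
X_
XX
_X
After rotation 1 (CCW):
_XX
XX_
After rotation 2 (CW):
X_
XX
_X
After rotation 3 (CW):
_XX
XX_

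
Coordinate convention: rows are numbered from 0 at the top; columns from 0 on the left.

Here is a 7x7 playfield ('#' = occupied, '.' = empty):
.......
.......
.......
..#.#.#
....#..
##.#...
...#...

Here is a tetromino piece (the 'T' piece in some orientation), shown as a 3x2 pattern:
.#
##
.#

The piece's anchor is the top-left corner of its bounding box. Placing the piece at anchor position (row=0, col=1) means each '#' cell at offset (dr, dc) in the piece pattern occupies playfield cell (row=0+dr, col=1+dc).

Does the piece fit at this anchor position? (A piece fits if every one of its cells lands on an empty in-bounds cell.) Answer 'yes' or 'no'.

Answer: yes

Derivation:
Check each piece cell at anchor (0, 1):
  offset (0,1) -> (0,2): empty -> OK
  offset (1,0) -> (1,1): empty -> OK
  offset (1,1) -> (1,2): empty -> OK
  offset (2,1) -> (2,2): empty -> OK
All cells valid: yes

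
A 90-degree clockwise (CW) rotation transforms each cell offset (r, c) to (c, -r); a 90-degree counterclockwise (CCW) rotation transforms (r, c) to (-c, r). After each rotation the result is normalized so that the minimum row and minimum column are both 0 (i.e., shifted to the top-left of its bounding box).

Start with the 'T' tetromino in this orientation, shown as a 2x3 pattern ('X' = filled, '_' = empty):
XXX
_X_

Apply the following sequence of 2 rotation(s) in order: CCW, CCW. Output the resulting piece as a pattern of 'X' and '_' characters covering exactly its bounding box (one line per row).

Answer: _X_
XXX

Derivation:
Start:
XXX
_X_
After rotation 1 (CCW):
X_
XX
X_
After rotation 2 (CCW):
_X_
XXX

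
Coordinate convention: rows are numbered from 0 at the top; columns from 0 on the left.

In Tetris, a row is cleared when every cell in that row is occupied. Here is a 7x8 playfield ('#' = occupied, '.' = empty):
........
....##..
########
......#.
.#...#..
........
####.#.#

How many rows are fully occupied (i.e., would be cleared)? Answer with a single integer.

Check each row:
  row 0: 8 empty cells -> not full
  row 1: 6 empty cells -> not full
  row 2: 0 empty cells -> FULL (clear)
  row 3: 7 empty cells -> not full
  row 4: 6 empty cells -> not full
  row 5: 8 empty cells -> not full
  row 6: 2 empty cells -> not full
Total rows cleared: 1

Answer: 1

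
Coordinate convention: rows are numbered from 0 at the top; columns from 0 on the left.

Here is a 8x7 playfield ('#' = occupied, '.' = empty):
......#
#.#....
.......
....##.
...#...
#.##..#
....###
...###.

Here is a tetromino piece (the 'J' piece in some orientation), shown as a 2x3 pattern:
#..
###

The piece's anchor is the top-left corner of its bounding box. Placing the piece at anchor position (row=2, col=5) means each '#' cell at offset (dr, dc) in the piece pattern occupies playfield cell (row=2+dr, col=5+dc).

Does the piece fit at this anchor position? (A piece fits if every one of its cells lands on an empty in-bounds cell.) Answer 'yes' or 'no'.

Check each piece cell at anchor (2, 5):
  offset (0,0) -> (2,5): empty -> OK
  offset (1,0) -> (3,5): occupied ('#') -> FAIL
  offset (1,1) -> (3,6): empty -> OK
  offset (1,2) -> (3,7): out of bounds -> FAIL
All cells valid: no

Answer: no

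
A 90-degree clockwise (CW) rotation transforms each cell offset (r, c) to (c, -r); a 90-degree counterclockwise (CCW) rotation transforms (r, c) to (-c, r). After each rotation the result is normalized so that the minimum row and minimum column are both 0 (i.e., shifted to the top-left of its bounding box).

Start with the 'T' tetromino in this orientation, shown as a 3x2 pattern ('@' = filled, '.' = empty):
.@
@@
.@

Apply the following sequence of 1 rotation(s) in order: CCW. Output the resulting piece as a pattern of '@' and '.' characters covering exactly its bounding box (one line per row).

Start:
.@
@@
.@
After rotation 1 (CCW):
@@@
.@.

Answer: @@@
.@.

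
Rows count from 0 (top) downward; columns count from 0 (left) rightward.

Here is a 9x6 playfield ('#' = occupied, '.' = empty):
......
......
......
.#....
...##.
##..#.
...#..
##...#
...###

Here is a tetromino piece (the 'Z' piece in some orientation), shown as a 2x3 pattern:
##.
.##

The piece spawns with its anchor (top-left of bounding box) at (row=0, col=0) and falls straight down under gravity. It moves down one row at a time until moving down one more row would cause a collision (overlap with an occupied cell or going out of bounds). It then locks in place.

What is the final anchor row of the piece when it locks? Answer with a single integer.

Answer: 1

Derivation:
Spawn at (row=0, col=0). Try each row:
  row 0: fits
  row 1: fits
  row 2: blocked -> lock at row 1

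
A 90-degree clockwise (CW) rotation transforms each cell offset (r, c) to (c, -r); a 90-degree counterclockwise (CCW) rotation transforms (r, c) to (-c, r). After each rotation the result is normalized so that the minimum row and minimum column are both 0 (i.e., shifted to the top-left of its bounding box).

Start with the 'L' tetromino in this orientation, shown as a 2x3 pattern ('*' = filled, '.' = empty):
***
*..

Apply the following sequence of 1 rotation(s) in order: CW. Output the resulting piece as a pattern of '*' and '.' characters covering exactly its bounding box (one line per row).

Start:
***
*..
After rotation 1 (CW):
**
.*
.*

Answer: **
.*
.*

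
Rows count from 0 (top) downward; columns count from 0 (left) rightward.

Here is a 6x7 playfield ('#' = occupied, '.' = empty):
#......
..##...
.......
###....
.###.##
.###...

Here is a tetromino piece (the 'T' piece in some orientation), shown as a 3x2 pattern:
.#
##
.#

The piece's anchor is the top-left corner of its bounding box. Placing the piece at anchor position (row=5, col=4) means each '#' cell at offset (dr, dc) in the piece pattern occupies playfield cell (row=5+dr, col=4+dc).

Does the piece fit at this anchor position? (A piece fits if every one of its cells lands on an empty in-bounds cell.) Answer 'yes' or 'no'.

Check each piece cell at anchor (5, 4):
  offset (0,1) -> (5,5): empty -> OK
  offset (1,0) -> (6,4): out of bounds -> FAIL
  offset (1,1) -> (6,5): out of bounds -> FAIL
  offset (2,1) -> (7,5): out of bounds -> FAIL
All cells valid: no

Answer: no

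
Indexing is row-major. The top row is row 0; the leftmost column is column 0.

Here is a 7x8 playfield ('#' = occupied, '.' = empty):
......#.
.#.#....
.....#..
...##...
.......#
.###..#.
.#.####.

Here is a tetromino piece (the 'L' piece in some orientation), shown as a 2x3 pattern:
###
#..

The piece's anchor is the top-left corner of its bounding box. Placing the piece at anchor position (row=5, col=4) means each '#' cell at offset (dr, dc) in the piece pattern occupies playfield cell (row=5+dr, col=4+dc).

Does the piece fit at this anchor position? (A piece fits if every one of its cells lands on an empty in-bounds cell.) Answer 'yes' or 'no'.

Answer: no

Derivation:
Check each piece cell at anchor (5, 4):
  offset (0,0) -> (5,4): empty -> OK
  offset (0,1) -> (5,5): empty -> OK
  offset (0,2) -> (5,6): occupied ('#') -> FAIL
  offset (1,0) -> (6,4): occupied ('#') -> FAIL
All cells valid: no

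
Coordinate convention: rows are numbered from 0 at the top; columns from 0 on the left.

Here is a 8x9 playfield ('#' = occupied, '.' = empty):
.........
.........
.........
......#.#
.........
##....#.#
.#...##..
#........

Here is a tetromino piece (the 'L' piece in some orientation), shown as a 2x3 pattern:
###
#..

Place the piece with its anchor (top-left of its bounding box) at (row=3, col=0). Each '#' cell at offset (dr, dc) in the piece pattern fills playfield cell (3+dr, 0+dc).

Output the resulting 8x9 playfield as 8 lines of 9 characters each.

Fill (3+0,0+0) = (3,0)
Fill (3+0,0+1) = (3,1)
Fill (3+0,0+2) = (3,2)
Fill (3+1,0+0) = (4,0)

Answer: .........
.........
.........
###...#.#
#........
##....#.#
.#...##..
#........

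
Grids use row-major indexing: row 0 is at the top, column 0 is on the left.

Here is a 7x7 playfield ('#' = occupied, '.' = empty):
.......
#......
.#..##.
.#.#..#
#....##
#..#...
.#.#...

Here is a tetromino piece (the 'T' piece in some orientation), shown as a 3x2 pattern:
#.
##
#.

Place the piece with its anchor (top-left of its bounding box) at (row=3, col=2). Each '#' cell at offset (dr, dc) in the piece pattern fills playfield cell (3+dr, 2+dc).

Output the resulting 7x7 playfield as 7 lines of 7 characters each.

Answer: .......
#......
.#..##.
.###..#
#.##.##
#.##...
.#.#...

Derivation:
Fill (3+0,2+0) = (3,2)
Fill (3+1,2+0) = (4,2)
Fill (3+1,2+1) = (4,3)
Fill (3+2,2+0) = (5,2)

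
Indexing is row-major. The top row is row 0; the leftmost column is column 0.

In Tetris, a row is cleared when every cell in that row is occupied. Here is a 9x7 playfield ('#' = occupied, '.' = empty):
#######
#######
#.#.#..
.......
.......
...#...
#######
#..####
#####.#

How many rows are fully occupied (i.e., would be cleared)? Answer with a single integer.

Answer: 3

Derivation:
Check each row:
  row 0: 0 empty cells -> FULL (clear)
  row 1: 0 empty cells -> FULL (clear)
  row 2: 4 empty cells -> not full
  row 3: 7 empty cells -> not full
  row 4: 7 empty cells -> not full
  row 5: 6 empty cells -> not full
  row 6: 0 empty cells -> FULL (clear)
  row 7: 2 empty cells -> not full
  row 8: 1 empty cell -> not full
Total rows cleared: 3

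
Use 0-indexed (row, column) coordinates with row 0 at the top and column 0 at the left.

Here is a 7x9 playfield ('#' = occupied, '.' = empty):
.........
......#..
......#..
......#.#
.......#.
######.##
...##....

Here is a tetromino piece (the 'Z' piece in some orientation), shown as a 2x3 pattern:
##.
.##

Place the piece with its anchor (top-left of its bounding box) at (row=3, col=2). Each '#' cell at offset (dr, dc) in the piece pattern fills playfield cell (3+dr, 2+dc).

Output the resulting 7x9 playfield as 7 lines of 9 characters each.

Answer: .........
......#..
......#..
..##..#.#
...##..#.
######.##
...##....

Derivation:
Fill (3+0,2+0) = (3,2)
Fill (3+0,2+1) = (3,3)
Fill (3+1,2+1) = (4,3)
Fill (3+1,2+2) = (4,4)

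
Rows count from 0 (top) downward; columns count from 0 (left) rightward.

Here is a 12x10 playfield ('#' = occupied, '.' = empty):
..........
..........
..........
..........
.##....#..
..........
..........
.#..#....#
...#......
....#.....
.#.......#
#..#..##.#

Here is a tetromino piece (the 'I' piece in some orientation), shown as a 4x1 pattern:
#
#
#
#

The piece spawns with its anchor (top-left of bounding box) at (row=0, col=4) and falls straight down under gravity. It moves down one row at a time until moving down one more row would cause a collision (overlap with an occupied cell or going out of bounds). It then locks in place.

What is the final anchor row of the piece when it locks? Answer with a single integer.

Spawn at (row=0, col=4). Try each row:
  row 0: fits
  row 1: fits
  row 2: fits
  row 3: fits
  row 4: blocked -> lock at row 3

Answer: 3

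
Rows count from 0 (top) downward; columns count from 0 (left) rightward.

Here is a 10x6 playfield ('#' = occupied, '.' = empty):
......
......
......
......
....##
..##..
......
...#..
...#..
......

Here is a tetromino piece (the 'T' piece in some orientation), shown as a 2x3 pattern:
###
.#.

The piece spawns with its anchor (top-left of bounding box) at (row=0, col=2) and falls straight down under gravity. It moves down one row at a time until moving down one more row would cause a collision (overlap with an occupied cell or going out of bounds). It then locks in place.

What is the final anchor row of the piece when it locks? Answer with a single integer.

Spawn at (row=0, col=2). Try each row:
  row 0: fits
  row 1: fits
  row 2: fits
  row 3: fits
  row 4: blocked -> lock at row 3

Answer: 3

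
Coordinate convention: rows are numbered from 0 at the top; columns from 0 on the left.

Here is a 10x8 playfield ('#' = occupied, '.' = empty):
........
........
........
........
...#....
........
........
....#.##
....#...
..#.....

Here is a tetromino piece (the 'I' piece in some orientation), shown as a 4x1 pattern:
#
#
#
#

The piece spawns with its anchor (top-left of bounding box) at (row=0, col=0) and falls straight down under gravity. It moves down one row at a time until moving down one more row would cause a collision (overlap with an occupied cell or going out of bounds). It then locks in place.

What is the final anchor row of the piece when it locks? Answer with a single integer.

Answer: 6

Derivation:
Spawn at (row=0, col=0). Try each row:
  row 0: fits
  row 1: fits
  row 2: fits
  row 3: fits
  row 4: fits
  row 5: fits
  row 6: fits
  row 7: blocked -> lock at row 6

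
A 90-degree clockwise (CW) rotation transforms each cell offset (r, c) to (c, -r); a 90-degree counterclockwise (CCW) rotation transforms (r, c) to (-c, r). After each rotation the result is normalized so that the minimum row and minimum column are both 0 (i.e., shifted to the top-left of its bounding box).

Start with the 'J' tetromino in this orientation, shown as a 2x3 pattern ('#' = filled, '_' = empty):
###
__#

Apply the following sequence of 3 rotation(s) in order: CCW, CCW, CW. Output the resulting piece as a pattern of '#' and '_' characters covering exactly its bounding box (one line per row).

Answer: ##
#_
#_

Derivation:
Start:
###
__#
After rotation 1 (CCW):
##
#_
#_
After rotation 2 (CCW):
#__
###
After rotation 3 (CW):
##
#_
#_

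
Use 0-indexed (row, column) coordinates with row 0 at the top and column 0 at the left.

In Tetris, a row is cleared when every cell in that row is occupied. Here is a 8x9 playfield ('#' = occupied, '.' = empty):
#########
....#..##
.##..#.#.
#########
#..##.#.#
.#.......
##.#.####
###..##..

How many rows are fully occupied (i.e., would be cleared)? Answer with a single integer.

Check each row:
  row 0: 0 empty cells -> FULL (clear)
  row 1: 6 empty cells -> not full
  row 2: 5 empty cells -> not full
  row 3: 0 empty cells -> FULL (clear)
  row 4: 4 empty cells -> not full
  row 5: 8 empty cells -> not full
  row 6: 2 empty cells -> not full
  row 7: 4 empty cells -> not full
Total rows cleared: 2

Answer: 2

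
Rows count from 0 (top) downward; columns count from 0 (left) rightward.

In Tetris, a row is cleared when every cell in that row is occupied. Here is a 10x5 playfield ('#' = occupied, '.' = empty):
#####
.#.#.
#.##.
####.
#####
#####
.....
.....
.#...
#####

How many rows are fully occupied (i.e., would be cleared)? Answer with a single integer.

Check each row:
  row 0: 0 empty cells -> FULL (clear)
  row 1: 3 empty cells -> not full
  row 2: 2 empty cells -> not full
  row 3: 1 empty cell -> not full
  row 4: 0 empty cells -> FULL (clear)
  row 5: 0 empty cells -> FULL (clear)
  row 6: 5 empty cells -> not full
  row 7: 5 empty cells -> not full
  row 8: 4 empty cells -> not full
  row 9: 0 empty cells -> FULL (clear)
Total rows cleared: 4

Answer: 4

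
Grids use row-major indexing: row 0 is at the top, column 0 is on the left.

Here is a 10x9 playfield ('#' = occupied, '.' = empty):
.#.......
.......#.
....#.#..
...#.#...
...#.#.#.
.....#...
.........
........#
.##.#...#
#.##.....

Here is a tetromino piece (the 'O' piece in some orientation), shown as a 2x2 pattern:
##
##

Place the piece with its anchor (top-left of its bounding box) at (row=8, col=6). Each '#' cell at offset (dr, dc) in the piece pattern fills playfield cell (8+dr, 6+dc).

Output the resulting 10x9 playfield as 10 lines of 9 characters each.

Fill (8+0,6+0) = (8,6)
Fill (8+0,6+1) = (8,7)
Fill (8+1,6+0) = (9,6)
Fill (8+1,6+1) = (9,7)

Answer: .#.......
.......#.
....#.#..
...#.#...
...#.#.#.
.....#...
.........
........#
.##.#.###
#.##..##.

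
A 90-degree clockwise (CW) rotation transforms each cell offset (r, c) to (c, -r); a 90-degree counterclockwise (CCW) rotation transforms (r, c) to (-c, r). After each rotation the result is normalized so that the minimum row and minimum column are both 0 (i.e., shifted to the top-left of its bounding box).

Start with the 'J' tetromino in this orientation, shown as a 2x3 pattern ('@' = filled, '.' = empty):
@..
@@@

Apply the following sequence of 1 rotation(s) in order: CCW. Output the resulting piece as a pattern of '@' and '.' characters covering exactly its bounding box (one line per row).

Start:
@..
@@@
After rotation 1 (CCW):
.@
.@
@@

Answer: .@
.@
@@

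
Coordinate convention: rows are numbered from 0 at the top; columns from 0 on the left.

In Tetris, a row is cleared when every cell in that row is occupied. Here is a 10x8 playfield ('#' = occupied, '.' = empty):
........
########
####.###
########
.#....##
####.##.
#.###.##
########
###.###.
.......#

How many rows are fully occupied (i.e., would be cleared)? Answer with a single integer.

Answer: 3

Derivation:
Check each row:
  row 0: 8 empty cells -> not full
  row 1: 0 empty cells -> FULL (clear)
  row 2: 1 empty cell -> not full
  row 3: 0 empty cells -> FULL (clear)
  row 4: 5 empty cells -> not full
  row 5: 2 empty cells -> not full
  row 6: 2 empty cells -> not full
  row 7: 0 empty cells -> FULL (clear)
  row 8: 2 empty cells -> not full
  row 9: 7 empty cells -> not full
Total rows cleared: 3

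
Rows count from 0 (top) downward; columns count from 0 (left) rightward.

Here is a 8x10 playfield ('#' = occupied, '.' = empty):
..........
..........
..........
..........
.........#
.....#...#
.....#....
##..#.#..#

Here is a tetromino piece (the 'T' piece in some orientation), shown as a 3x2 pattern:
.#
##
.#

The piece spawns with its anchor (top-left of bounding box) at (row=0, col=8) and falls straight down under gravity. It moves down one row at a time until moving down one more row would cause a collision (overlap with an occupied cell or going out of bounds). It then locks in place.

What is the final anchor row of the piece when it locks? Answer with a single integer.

Answer: 1

Derivation:
Spawn at (row=0, col=8). Try each row:
  row 0: fits
  row 1: fits
  row 2: blocked -> lock at row 1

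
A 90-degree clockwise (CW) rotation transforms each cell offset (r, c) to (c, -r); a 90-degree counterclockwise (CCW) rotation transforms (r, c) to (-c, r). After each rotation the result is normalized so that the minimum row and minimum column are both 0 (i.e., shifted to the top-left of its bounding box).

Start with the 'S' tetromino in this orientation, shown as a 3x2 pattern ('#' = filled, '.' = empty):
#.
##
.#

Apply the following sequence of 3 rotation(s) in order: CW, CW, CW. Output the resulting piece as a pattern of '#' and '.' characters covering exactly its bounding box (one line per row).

Start:
#.
##
.#
After rotation 1 (CW):
.##
##.
After rotation 2 (CW):
#.
##
.#
After rotation 3 (CW):
.##
##.

Answer: .##
##.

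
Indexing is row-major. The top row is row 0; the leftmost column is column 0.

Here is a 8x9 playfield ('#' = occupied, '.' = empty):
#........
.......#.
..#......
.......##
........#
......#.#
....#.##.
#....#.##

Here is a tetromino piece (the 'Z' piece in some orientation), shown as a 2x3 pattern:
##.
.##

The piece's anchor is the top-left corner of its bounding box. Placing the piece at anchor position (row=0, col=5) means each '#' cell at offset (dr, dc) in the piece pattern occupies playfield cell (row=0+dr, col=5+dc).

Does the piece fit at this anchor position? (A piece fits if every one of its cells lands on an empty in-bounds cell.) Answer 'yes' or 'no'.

Check each piece cell at anchor (0, 5):
  offset (0,0) -> (0,5): empty -> OK
  offset (0,1) -> (0,6): empty -> OK
  offset (1,1) -> (1,6): empty -> OK
  offset (1,2) -> (1,7): occupied ('#') -> FAIL
All cells valid: no

Answer: no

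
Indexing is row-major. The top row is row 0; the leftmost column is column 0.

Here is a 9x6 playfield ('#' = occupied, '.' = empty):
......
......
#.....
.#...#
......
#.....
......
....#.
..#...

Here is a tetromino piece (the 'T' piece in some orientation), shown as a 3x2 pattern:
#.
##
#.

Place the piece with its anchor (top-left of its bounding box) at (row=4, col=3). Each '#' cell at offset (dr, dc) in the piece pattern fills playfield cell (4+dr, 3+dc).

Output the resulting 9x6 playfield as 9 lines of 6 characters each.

Answer: ......
......
#.....
.#...#
...#..
#..##.
...#..
....#.
..#...

Derivation:
Fill (4+0,3+0) = (4,3)
Fill (4+1,3+0) = (5,3)
Fill (4+1,3+1) = (5,4)
Fill (4+2,3+0) = (6,3)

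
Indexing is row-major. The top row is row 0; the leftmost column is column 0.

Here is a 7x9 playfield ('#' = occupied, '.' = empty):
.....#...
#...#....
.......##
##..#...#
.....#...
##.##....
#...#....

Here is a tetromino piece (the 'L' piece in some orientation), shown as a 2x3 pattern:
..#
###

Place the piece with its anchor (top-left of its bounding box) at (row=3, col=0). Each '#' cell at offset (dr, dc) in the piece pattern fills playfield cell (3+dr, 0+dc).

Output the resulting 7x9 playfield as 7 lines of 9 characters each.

Fill (3+0,0+2) = (3,2)
Fill (3+1,0+0) = (4,0)
Fill (3+1,0+1) = (4,1)
Fill (3+1,0+2) = (4,2)

Answer: .....#...
#...#....
.......##
###.#...#
###..#...
##.##....
#...#....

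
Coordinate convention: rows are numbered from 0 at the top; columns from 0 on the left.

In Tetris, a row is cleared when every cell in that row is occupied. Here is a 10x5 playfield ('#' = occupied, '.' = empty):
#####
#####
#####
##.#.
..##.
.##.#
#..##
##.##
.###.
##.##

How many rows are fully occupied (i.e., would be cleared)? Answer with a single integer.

Answer: 3

Derivation:
Check each row:
  row 0: 0 empty cells -> FULL (clear)
  row 1: 0 empty cells -> FULL (clear)
  row 2: 0 empty cells -> FULL (clear)
  row 3: 2 empty cells -> not full
  row 4: 3 empty cells -> not full
  row 5: 2 empty cells -> not full
  row 6: 2 empty cells -> not full
  row 7: 1 empty cell -> not full
  row 8: 2 empty cells -> not full
  row 9: 1 empty cell -> not full
Total rows cleared: 3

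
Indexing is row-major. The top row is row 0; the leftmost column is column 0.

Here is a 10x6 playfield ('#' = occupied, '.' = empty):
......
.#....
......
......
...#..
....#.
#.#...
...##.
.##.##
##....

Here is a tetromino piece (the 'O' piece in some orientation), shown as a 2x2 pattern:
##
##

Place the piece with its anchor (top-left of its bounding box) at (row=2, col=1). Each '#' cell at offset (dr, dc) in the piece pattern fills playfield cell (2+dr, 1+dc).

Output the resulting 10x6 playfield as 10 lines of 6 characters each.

Fill (2+0,1+0) = (2,1)
Fill (2+0,1+1) = (2,2)
Fill (2+1,1+0) = (3,1)
Fill (2+1,1+1) = (3,2)

Answer: ......
.#....
.##...
.##...
...#..
....#.
#.#...
...##.
.##.##
##....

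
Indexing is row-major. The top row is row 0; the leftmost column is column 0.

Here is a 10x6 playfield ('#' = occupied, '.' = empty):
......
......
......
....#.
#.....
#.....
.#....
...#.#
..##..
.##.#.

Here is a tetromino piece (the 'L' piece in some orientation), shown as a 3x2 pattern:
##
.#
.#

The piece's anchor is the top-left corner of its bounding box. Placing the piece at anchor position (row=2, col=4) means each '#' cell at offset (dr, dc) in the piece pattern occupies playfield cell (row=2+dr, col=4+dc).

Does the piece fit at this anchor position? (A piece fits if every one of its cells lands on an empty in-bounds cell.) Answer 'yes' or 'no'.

Check each piece cell at anchor (2, 4):
  offset (0,0) -> (2,4): empty -> OK
  offset (0,1) -> (2,5): empty -> OK
  offset (1,1) -> (3,5): empty -> OK
  offset (2,1) -> (4,5): empty -> OK
All cells valid: yes

Answer: yes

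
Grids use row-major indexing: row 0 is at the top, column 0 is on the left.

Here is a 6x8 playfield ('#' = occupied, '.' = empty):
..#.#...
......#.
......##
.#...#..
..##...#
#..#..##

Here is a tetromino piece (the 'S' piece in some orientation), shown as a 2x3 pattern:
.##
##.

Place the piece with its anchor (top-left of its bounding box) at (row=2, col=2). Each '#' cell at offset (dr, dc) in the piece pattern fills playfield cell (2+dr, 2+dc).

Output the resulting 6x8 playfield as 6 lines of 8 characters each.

Fill (2+0,2+1) = (2,3)
Fill (2+0,2+2) = (2,4)
Fill (2+1,2+0) = (3,2)
Fill (2+1,2+1) = (3,3)

Answer: ..#.#...
......#.
...##.##
.###.#..
..##...#
#..#..##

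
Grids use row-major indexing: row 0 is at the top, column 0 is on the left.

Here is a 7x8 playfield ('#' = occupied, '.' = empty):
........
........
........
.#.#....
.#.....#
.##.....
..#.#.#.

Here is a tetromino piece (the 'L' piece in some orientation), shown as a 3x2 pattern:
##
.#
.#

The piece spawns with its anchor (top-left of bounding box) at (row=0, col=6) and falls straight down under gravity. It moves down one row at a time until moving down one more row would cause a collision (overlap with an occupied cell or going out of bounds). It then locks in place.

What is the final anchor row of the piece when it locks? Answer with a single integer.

Spawn at (row=0, col=6). Try each row:
  row 0: fits
  row 1: fits
  row 2: blocked -> lock at row 1

Answer: 1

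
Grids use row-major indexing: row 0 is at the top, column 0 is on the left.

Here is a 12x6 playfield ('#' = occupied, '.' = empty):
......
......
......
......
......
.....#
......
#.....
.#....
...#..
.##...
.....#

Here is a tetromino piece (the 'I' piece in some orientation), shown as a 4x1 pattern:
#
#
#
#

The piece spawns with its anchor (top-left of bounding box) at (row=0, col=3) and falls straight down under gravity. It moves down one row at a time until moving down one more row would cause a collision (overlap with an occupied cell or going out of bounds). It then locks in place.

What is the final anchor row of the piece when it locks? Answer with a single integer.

Answer: 5

Derivation:
Spawn at (row=0, col=3). Try each row:
  row 0: fits
  row 1: fits
  row 2: fits
  row 3: fits
  row 4: fits
  row 5: fits
  row 6: blocked -> lock at row 5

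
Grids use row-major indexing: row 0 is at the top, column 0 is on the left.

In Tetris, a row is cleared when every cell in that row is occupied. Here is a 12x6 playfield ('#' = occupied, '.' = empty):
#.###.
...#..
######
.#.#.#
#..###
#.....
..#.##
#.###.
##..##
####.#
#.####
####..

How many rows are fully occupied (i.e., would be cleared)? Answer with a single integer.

Answer: 1

Derivation:
Check each row:
  row 0: 2 empty cells -> not full
  row 1: 5 empty cells -> not full
  row 2: 0 empty cells -> FULL (clear)
  row 3: 3 empty cells -> not full
  row 4: 2 empty cells -> not full
  row 5: 5 empty cells -> not full
  row 6: 3 empty cells -> not full
  row 7: 2 empty cells -> not full
  row 8: 2 empty cells -> not full
  row 9: 1 empty cell -> not full
  row 10: 1 empty cell -> not full
  row 11: 2 empty cells -> not full
Total rows cleared: 1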